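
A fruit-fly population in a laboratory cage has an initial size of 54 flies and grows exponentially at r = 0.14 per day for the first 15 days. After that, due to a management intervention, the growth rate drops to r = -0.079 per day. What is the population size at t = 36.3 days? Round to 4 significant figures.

Phase 1: N(15) = 54·e^(0.14×15) = 54·e^2.1 = 440.973.
Phase 2 runs for 36.3 − 15 = 21.3 days at r = -0.079.
N(36.3) = 440.973·e^(-0.079×21.3) = 440.973·e^-1.683 = 81.9643.

81.96 flies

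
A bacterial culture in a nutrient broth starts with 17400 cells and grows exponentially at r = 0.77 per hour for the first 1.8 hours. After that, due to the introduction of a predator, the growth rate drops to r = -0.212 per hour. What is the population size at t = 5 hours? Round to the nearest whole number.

35307 cells

Phase 1: N(1.8) = 17400·e^(0.77×1.8) = 17400·e^1.386 = 69579.5.
Phase 2 runs for 5 − 1.8 = 3.2 hours at r = -0.212.
N(5) = 69579.5·e^(-0.212×3.2) = 69579.5·e^-0.6784 = 35306.6.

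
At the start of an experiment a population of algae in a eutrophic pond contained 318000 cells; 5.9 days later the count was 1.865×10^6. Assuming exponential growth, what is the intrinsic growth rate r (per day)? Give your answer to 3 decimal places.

0.300 per day

From N(t) = N₀·e^(rt): e^(r·5.9) = 1.865×10^6/318000 = 5.8648.
r·5.9 = ln(5.8648) = 1.769, so r = 1.769/5.9 = 0.29982.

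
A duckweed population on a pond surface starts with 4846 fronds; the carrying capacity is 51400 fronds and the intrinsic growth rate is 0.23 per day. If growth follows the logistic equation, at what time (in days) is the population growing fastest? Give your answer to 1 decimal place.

9.8 days

Logistic growth is fastest at N = K/2 = 25700.
A = (K − N₀)/N₀ = 9.6067. Set K/(1 + A·e^(−rt)) = K/2 → A·e^(−rt) = 1.
e^(−0.23t) = 1/9.6067 = 0.104094, so t = ln(9.6067)/0.23 = 2.2625/0.23 = 9.8368.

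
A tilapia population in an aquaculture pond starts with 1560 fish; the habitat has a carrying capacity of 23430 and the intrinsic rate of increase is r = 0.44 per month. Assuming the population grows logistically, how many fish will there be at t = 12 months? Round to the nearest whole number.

21869 fish

A = (K − N₀)/N₀ = (23430 − 1560)/1560 = 14.019.
N(t) = K/(1 + A·e^(−rt)) = 23430/(1 + 14.019×e^(−0.44×12)).
e^(−5.28) = 0.0050924; denominator = 1 + 14.019×0.0050924 = 1.0714.
N = 23430/1.0714 = 21868.7.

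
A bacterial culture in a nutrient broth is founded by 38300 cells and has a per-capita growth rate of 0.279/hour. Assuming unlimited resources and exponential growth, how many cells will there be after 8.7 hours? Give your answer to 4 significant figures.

N(t) = N₀·e^(rt) = 38300 × e^(0.279×8.7) = 38300 × e^2.427.
e^2.427 ≈ 11.328, so N ≈ 38300 × 11.328 = 433872.

433900 cells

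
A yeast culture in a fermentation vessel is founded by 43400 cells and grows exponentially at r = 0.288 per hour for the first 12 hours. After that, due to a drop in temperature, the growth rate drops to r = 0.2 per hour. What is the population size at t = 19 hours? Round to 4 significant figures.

5577000 cells

Phase 1: N(12) = 43400·e^(0.288×12) = 43400·e^3.456 = 1.375344×10^6.
Phase 2 runs for 19 − 12 = 7 hours at r = 0.2.
N(19) = 1.375344×10^6·e^(0.2×7) = 1.375344×10^6·e^1.4 = 5.577297×10^6.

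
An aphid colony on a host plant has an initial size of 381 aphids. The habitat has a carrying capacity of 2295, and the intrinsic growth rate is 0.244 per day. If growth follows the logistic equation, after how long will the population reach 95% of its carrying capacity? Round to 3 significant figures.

A = (K − N₀)/N₀ = (2295 − 381)/381 = 5.0236.
Solve 2295/(1 + 5.0236·e^(−0.244t)) = 2180.25: 1 + 5.0236·e^(−0.244t) = 1.0526, so e^(−0.244t) = 0.0104768.
−0.244·t = ln(0.0104768) = -4.5586, so t = 4.5586/0.244 = 18.683.

18.7 days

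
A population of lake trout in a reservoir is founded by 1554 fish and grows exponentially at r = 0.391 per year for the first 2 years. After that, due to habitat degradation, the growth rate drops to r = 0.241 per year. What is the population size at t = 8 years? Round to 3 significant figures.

14400 fish

Phase 1: N(2) = 1554·e^(0.391×2) = 1554·e^0.782 = 3396.79.
Phase 2 runs for 8 − 2 = 6 years at r = 0.241.
N(8) = 3396.79·e^(0.241×6) = 3396.79·e^1.446 = 14423.1.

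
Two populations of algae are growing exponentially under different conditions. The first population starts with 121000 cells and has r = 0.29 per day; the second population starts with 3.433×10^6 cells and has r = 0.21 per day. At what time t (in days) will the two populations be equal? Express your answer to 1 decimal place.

Set 121000·e^(0.29t) = 3.433×10^6·e^(0.21t).
e^((0.29 − 0.21)t) = 3.433×10^6/121000 → e^(0.08·t) = 28.372.
0.08·t = ln(28.372) = 3.3454, so t = 3.3454/0.08 = 41.817.

41.8 days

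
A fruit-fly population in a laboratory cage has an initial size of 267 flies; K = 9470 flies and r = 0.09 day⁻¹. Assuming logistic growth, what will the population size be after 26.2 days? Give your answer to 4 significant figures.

A = (K − N₀)/N₀ = (9470 − 267)/267 = 34.468.
N(t) = K/(1 + A·e^(−rt)) = 9470/(1 + 34.468×e^(−0.09×26.2)).
e^(−2.358) = 0.094609; denominator = 1 + 34.468×0.094609 = 4.261.
N = 9470/4.261 = 2222.48.

2222 flies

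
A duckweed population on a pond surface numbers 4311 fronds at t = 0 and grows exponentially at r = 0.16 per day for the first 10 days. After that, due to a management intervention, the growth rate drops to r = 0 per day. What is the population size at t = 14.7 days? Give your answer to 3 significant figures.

Phase 1: N(10) = 4311·e^(0.16×10) = 4311·e^1.6 = 21352.5.
Phase 2 runs for 14.7 − 10 = 4.7 days at r = 0.
N(14.7) = 21352.5·e^(0×4.7) = 21352.5·e^0 = 21352.5.

21400 fronds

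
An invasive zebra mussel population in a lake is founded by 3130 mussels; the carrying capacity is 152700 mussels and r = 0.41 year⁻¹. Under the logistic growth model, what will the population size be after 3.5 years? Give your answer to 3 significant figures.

12300 mussels

A = (K − N₀)/N₀ = (152700 − 3130)/3130 = 47.786.
N(t) = K/(1 + A·e^(−rt)) = 152700/(1 + 47.786×e^(−0.41×3.5)).
e^(−1.435) = 0.23812; denominator = 1 + 47.786×0.23812 = 12.379.
N = 152700/12.379 = 12335.8.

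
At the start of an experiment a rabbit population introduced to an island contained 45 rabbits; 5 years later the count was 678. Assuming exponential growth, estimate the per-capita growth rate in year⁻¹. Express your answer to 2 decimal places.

0.54 per year

From N(t) = N₀·e^(rt): e^(r·5) = 678/45 = 15.067.
r·5 = ln(15.067) = 2.7125, so r = 2.7125/5 = 0.5425.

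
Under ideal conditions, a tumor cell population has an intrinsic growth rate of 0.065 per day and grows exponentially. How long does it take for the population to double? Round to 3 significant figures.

10.7 days

Doubling time t_d = ln(2)/r = 0.6931/0.065 = 10.664.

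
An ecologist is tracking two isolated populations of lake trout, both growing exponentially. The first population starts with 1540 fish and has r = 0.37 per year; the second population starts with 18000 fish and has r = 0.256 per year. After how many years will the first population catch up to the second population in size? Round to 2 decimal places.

Set 1540·e^(0.37t) = 18000·e^(0.256t).
e^((0.37 − 0.256)t) = 18000/1540 → e^(0.114·t) = 11.688.
0.114·t = ln(11.688) = 2.4586, so t = 2.4586/0.114 = 21.567.

21.57 years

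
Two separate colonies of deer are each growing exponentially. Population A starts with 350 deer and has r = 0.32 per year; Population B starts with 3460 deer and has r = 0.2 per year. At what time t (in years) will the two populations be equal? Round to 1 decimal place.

19.1 years

Set 350·e^(0.32t) = 3460·e^(0.2t).
e^((0.32 − 0.2)t) = 3460/350 → e^(0.12·t) = 9.8857.
0.12·t = ln(9.8857) = 2.2911, so t = 2.2911/0.12 = 19.092.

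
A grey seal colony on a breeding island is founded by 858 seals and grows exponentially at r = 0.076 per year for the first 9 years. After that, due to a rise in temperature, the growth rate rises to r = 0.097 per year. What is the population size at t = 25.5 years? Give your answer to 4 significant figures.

Phase 1: N(9) = 858·e^(0.076×9) = 858·e^0.684 = 1700.38.
Phase 2 runs for 25.5 − 9 = 16.5 years at r = 0.097.
N(25.5) = 1700.38·e^(0.097×16.5) = 1700.38·e^1.601 = 8426.22.

8426 seals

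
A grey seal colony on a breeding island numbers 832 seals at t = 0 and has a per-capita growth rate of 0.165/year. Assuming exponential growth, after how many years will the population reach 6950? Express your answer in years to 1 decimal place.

12.9 years

Set N₀·e^(rt) = 6950: e^(0.165·t) = 6950/832 = 8.3534.
0.165·t = ln(8.3534) = 2.1227, so t = 2.1227/0.165 = 12.865.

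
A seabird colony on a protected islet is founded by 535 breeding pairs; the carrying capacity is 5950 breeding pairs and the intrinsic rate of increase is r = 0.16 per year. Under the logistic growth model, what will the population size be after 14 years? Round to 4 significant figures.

2864 breeding pairs

A = (K − N₀)/N₀ = (5950 − 535)/535 = 10.121.
N(t) = K/(1 + A·e^(−rt)) = 5950/(1 + 10.121×e^(−0.16×14)).
e^(−2.24) = 0.10646; denominator = 1 + 10.121×0.10646 = 2.0775.
N = 5950/2.0775 = 2863.99.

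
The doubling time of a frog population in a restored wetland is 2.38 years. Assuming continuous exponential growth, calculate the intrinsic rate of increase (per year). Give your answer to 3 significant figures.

r = ln(2)/t_d = 0.6931/2.38 = 0.29124.

0.291 per year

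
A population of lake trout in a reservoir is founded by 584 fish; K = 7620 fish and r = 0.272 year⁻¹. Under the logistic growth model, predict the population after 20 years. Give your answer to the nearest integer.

A = (K − N₀)/N₀ = (7620 − 584)/584 = 12.048.
N(t) = K/(1 + A·e^(−rt)) = 7620/(1 + 12.048×e^(−0.272×20)).
e^(−5.44) = 0.0043395; denominator = 1 + 12.048×0.0043395 = 1.0523.
N = 7620/1.0523 = 7241.41.

7241 fish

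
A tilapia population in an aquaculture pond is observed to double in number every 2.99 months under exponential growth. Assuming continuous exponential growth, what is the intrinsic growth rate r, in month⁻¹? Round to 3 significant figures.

r = ln(2)/t_d = 0.6931/2.99 = 0.23182.

0.232 per month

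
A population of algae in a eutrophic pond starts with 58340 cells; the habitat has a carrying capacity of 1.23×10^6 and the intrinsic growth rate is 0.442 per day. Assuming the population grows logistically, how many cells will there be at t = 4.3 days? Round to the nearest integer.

307344 cells

A = (K − N₀)/N₀ = (1.23×10^6 − 58340)/58340 = 20.083.
N(t) = K/(1 + A·e^(−rt)) = 1.23×10^6/(1 + 20.083×e^(−0.442×4.3)).
e^(−1.901) = 0.14948; denominator = 1 + 20.083×0.14948 = 4.002.
N = 1.23×10^6/4.002 = 307344.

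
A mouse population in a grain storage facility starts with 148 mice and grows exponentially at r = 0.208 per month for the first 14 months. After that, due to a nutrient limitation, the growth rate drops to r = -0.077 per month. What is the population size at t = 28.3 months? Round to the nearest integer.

Phase 1: N(14) = 148·e^(0.208×14) = 148·e^2.912 = 2722.25.
Phase 2 runs for 28.3 − 14 = 14.3 months at r = -0.077.
N(28.3) = 2722.25·e^(-0.077×14.3) = 2722.25·e^-1.101 = 905.16.

905 mice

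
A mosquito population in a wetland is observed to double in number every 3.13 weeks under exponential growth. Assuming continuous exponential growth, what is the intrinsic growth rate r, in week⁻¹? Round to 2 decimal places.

0.22 per week

r = ln(2)/t_d = 0.6931/3.13 = 0.22145.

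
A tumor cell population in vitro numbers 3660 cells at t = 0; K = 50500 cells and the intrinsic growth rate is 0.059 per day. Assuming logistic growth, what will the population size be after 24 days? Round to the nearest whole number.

A = (K − N₀)/N₀ = (50500 − 3660)/3660 = 12.798.
N(t) = K/(1 + A·e^(−rt)) = 50500/(1 + 12.798×e^(−0.059×24)).
e^(−1.416) = 0.24268; denominator = 1 + 12.798×0.24268 = 4.1058.
N = 50500/4.1058 = 12299.6.

12300 cells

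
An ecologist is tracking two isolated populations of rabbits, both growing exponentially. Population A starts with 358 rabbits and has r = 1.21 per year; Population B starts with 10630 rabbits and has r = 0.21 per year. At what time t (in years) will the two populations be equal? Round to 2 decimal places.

3.39 years

Set 358·e^(1.21t) = 10630·e^(0.21t).
e^((1.21 − 0.21)t) = 10630/358 → e^(1·t) = 29.693.
1·t = ln(29.693) = 3.3909, so t = 3.3909/1 = 3.3909.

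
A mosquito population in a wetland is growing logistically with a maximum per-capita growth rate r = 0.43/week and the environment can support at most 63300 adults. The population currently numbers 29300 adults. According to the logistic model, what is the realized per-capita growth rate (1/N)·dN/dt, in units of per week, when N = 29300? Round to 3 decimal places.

0.231 per week

(1/N)·dN/dt = r(1 − N/K) = 0.43 × (1 − 29300/63300).
= 0.43 × 0.53712 = 0.23096.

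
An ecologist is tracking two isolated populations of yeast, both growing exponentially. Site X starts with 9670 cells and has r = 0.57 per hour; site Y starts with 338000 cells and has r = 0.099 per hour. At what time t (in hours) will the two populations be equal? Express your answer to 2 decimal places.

7.55 hours

Set 9670·e^(0.57t) = 338000·e^(0.099t).
e^((0.57 − 0.099)t) = 338000/9670 → e^(0.471·t) = 34.953.
0.471·t = ln(34.953) = 3.554, so t = 3.554/0.471 = 7.5457.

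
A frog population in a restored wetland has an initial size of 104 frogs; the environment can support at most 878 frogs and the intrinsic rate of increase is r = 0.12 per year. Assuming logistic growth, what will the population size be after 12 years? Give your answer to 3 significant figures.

318 frogs

A = (K − N₀)/N₀ = (878 − 104)/104 = 7.4423.
N(t) = K/(1 + A·e^(−rt)) = 878/(1 + 7.4423×e^(−0.12×12)).
e^(−1.44) = 0.23693; denominator = 1 + 7.4423×0.23693 = 2.7633.
N = 878/2.7633 = 317.737.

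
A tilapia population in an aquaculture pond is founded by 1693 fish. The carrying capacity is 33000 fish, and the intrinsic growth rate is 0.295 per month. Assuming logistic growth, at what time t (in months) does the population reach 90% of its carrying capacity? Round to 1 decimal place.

17.3 months

A = (K − N₀)/N₀ = (33000 − 1693)/1693 = 18.492.
Solve 33000/(1 + 18.492·e^(−0.295t)) = 29700: 1 + 18.492·e^(−0.295t) = 1.1111, so e^(−0.295t) = 0.0060086.
−0.295·t = ln(0.0060086) = -5.1146, so t = 5.1146/0.295 = 17.338.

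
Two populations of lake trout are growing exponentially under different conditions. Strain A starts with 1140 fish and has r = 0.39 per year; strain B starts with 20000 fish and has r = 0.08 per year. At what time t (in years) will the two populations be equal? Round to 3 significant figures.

9.24 years

Set 1140·e^(0.39t) = 20000·e^(0.08t).
e^((0.39 − 0.08)t) = 20000/1140 → e^(0.31·t) = 17.544.
0.31·t = ln(17.544) = 2.8647, so t = 2.8647/0.31 = 9.241.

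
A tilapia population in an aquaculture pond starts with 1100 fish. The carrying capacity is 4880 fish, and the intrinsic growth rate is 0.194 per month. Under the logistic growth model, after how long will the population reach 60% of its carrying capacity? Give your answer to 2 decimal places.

A = (K − N₀)/N₀ = (4880 − 1100)/1100 = 3.4364.
Solve 4880/(1 + 3.4364·e^(−0.194t)) = 2928: 1 + 3.4364·e^(−0.194t) = 1.6667, so e^(−0.194t) = 0.194004.
−0.194·t = ln(0.194004) = -1.6399, so t = 1.6399/0.194 = 8.453.

8.45 months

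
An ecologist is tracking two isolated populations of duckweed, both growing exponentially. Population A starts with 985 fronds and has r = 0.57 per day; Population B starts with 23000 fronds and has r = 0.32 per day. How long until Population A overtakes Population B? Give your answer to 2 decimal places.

Set 985·e^(0.57t) = 23000·e^(0.32t).
e^((0.57 − 0.32)t) = 23000/985 → e^(0.25·t) = 23.35.
0.25·t = ln(23.35) = 3.1506, so t = 3.1506/0.25 = 12.602.

12.60 days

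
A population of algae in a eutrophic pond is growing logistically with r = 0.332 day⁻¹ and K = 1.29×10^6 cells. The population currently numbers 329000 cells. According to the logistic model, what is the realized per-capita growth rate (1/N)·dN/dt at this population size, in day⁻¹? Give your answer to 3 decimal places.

0.247 per day

(1/N)·dN/dt = r(1 − N/K) = 0.332 × (1 − 329000/1.29×10^6).
= 0.332 × 0.74496 = 0.24733.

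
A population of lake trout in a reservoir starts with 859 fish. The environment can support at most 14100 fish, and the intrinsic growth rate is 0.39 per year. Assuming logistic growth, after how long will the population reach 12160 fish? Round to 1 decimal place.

11.7 years

A = (K − N₀)/N₀ = (14100 − 859)/859 = 15.414.
Solve 14100/(1 + 15.414·e^(−0.39t)) = 12160: 1 + 15.414·e^(−0.39t) = 1.1595, so e^(−0.39t) = 0.01035.
−0.39·t = ln(0.01035) = -4.5708, so t = 4.5708/0.39 = 11.72.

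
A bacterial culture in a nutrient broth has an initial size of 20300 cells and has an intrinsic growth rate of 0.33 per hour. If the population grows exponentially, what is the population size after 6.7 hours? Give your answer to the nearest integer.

185234 cells

N(t) = N₀·e^(rt) = 20300 × e^(0.33×6.7) = 20300 × e^2.211.
e^2.211 ≈ 9.1248, so N ≈ 20300 × 9.1248 = 185234.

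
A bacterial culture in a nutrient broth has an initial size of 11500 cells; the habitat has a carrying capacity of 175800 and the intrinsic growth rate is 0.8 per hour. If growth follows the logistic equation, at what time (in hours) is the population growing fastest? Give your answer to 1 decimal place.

Logistic growth is fastest at N = K/2 = 87900.
A = (K − N₀)/N₀ = 14.287. Set K/(1 + A·e^(−rt)) = K/2 → A·e^(−rt) = 1.
e^(−0.8t) = 1/14.287 = 0.0699939, so t = ln(14.287)/0.8 = 2.6593/0.8 = 3.3242.

3.3 hours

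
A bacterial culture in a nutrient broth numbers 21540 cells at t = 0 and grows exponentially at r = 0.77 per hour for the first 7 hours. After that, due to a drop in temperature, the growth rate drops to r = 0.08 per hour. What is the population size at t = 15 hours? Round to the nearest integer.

Phase 1: N(7) = 21540·e^(0.77×7) = 21540·e^5.39 = 4.721641×10^6.
Phase 2 runs for 15 − 7 = 8 hours at r = 0.08.
N(15) = 4.721641×10^6·e^(0.08×8) = 4.721641×10^6·e^0.64 = 8.954502×10^6.

8954502 cells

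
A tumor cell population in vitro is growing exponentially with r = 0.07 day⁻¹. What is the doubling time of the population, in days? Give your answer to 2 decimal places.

9.90 days

Doubling time t_d = ln(2)/r = 0.6931/0.07 = 9.9021.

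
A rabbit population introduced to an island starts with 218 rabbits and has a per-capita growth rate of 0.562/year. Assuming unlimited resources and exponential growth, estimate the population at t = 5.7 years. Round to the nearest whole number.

5366 rabbits

N(t) = N₀·e^(rt) = 218 × e^(0.562×5.7) = 218 × e^3.203.
e^3.203 ≈ 24.616, so N ≈ 218 × 24.616 = 5366.31.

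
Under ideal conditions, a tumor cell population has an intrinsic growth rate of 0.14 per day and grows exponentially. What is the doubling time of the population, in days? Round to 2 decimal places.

Doubling time t_d = ln(2)/r = 0.6931/0.14 = 4.9511.

4.95 days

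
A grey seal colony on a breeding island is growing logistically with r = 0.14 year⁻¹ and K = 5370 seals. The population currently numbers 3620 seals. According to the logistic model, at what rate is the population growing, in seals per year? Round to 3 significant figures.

165 seals per year

dN/dt = rN(1 − N/K) = 0.14 × 3620 × (1 − 3620/5370).
1 − 3620/5370 = 0.32588; dN/dt = 0.14 × 3620 × 0.32588 = 165.16.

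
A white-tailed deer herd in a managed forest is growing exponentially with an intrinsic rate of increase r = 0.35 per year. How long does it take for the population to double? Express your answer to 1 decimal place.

Doubling time t_d = ln(2)/r = 0.6931/0.35 = 1.9804.

2.0 years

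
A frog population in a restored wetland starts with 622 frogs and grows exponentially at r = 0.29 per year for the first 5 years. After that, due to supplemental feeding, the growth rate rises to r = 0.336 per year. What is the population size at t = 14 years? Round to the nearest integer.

54554 frogs

Phase 1: N(5) = 622·e^(0.29×5) = 622·e^1.45 = 2651.66.
Phase 2 runs for 14 − 5 = 9 years at r = 0.336.
N(14) = 2651.66·e^(0.336×9) = 2651.66·e^3.024 = 54553.7.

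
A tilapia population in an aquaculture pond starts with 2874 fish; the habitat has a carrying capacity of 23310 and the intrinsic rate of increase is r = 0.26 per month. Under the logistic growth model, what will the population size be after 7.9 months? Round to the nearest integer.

12193 fish

A = (K − N₀)/N₀ = (23310 − 2874)/2874 = 7.1106.
N(t) = K/(1 + A·e^(−rt)) = 23310/(1 + 7.1106×e^(−0.26×7.9)).
e^(−2.054) = 0.12822; denominator = 1 + 7.1106×0.12822 = 1.9117.
N = 23310/1.9117 = 12193.1.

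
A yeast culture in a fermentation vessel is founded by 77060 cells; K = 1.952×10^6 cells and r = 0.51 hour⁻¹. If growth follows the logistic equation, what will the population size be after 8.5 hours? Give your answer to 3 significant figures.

A = (K − N₀)/N₀ = (1.952×10^6 − 77060)/77060 = 24.331.
N(t) = K/(1 + A·e^(−rt)) = 1.952×10^6/(1 + 24.331×e^(−0.51×8.5)).
e^(−4.335) = 0.013102; denominator = 1 + 24.331×0.013102 = 1.3188.
N = 1.952×10^6/1.3188 = 1.480155×10^6.

1480000 cells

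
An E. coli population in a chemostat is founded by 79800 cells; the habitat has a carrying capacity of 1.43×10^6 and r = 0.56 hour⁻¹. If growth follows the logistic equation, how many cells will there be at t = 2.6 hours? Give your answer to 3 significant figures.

A = (K − N₀)/N₀ = (1.43×10^6 − 79800)/79800 = 16.92.
N(t) = K/(1 + A·e^(−rt)) = 1.43×10^6/(1 + 16.92×e^(−0.56×2.6)).
e^(−1.456) = 0.23317; denominator = 1 + 16.92×0.23317 = 4.9451.
N = 1.43×10^6/4.9451 = 289173.

289000 cells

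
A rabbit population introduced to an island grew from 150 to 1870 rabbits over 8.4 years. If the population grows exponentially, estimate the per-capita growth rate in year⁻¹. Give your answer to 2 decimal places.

0.30 per year

From N(t) = N₀·e^(rt): e^(r·8.4) = 1870/150 = 12.467.
r·8.4 = ln(12.467) = 2.5231, so r = 2.5231/8.4 = 0.30036.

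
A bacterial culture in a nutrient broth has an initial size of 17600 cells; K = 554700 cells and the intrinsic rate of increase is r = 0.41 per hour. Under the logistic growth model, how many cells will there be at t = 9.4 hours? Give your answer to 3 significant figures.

A = (K − N₀)/N₀ = (554700 − 17600)/17600 = 30.517.
N(t) = K/(1 + A·e^(−rt)) = 554700/(1 + 30.517×e^(−0.41×9.4)).
e^(−3.854) = 0.021195; denominator = 1 + 30.517×0.021195 = 1.6468.
N = 554700/1.6468 = 336835.

337000 cells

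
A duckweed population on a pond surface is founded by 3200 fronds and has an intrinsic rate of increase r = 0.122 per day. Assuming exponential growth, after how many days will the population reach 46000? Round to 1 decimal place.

Set N₀·e^(rt) = 46000: e^(0.122·t) = 46000/3200 = 14.375.
0.122·t = ln(14.375) = 2.6655, so t = 2.6655/0.122 = 21.848.

21.8 days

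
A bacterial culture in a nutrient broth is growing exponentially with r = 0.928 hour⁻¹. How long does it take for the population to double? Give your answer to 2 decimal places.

0.75 hours

Doubling time t_d = ln(2)/r = 0.6931/0.928 = 0.74693.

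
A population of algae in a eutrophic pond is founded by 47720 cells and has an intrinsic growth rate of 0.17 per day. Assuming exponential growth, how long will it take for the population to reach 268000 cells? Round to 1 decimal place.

Set N₀·e^(rt) = 268000: e^(0.17·t) = 268000/47720 = 5.6161.
0.17·t = ln(5.6161) = 1.7256, so t = 1.7256/0.17 = 10.151.

10.2 days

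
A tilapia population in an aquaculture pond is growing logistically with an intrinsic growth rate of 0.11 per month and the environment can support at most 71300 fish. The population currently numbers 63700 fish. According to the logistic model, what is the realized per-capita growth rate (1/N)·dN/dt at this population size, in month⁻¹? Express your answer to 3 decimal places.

(1/N)·dN/dt = r(1 − N/K) = 0.11 × (1 − 63700/71300).
= 0.11 × 0.10659 = 0.011725.

0.012 per month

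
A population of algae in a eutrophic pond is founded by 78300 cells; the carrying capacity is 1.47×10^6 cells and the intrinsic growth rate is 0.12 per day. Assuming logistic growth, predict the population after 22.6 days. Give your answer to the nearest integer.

A = (K − N₀)/N₀ = (1.47×10^6 − 78300)/78300 = 17.774.
N(t) = K/(1 + A·e^(−rt)) = 1.47×10^6/(1 + 17.774×e^(−0.12×22.6)).
e^(−2.712) = 0.066404; denominator = 1 + 17.774×0.066404 = 2.1803.
N = 1.47×10^6/2.1803 = 674232.

674232 cells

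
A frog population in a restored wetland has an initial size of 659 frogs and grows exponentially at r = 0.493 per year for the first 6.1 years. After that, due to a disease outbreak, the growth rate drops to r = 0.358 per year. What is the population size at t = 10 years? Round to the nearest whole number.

Phase 1: N(6.1) = 659·e^(0.493×6.1) = 659·e^3.007 = 13333.3.
Phase 2 runs for 10 − 6.1 = 3.9 years at r = 0.358.
N(10) = 13333.3·e^(0.358×3.9) = 13333.3·e^1.396 = 53864.3.

53864 frogs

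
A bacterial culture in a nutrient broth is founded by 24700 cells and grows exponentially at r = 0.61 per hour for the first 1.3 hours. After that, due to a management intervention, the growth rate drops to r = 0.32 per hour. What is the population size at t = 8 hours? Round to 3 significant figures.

Phase 1: N(1.3) = 24700·e^(0.61×1.3) = 24700·e^0.793 = 54587.4.
Phase 2 runs for 8 − 1.3 = 6.7 hours at r = 0.32.
N(8) = 54587.4·e^(0.32×6.7) = 54587.4·e^2.144 = 465822.

466000 cells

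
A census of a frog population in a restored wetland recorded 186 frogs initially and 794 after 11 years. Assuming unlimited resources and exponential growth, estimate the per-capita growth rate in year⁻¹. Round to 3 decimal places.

From N(t) = N₀·e^(rt): e^(r·11) = 794/186 = 4.2688.
r·11 = ln(4.2688) = 1.4513, so r = 1.4513/11 = 0.13194.

0.132 per year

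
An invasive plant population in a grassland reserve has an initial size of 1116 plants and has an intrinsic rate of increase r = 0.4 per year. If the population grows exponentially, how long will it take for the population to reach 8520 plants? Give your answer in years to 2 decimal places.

5.08 years

Set N₀·e^(rt) = 8520: e^(0.4·t) = 8520/1116 = 7.6344.
0.4·t = ln(7.6344) = 2.0327, so t = 2.0327/0.4 = 5.0817.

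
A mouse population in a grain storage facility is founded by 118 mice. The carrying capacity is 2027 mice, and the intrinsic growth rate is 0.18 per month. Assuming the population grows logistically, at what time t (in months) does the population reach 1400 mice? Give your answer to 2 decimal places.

A = (K − N₀)/N₀ = (2027 − 118)/118 = 16.178.
Solve 2027/(1 + 16.178·e^(−0.18t)) = 1400: 1 + 16.178·e^(−0.18t) = 1.4479, so e^(−0.18t) = 0.0276832.
−0.18·t = ln(0.0276832) = -3.5869, so t = 3.5869/0.18 = 19.927.

19.93 months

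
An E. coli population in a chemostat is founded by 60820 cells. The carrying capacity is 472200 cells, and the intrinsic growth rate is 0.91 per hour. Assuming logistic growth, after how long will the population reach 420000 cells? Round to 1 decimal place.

A = (K − N₀)/N₀ = (472200 − 60820)/60820 = 6.7639.
Solve 472200/(1 + 6.7639·e^(−0.91t)) = 420000: 1 + 6.7639·e^(−0.91t) = 1.1243, so e^(−0.91t) = 0.0183749.
−0.91·t = ln(0.0183749) = -3.9968, so t = 3.9968/0.91 = 4.3921.

4.4 hours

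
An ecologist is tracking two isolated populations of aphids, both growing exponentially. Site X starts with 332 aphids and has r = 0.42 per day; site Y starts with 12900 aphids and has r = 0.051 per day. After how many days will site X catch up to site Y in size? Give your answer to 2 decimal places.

Set 332·e^(0.42t) = 12900·e^(0.051t).
e^((0.42 − 0.051)t) = 12900/332 → e^(0.369·t) = 38.855.
0.369·t = ln(38.855) = 3.6598, so t = 3.6598/0.369 = 9.9183.

9.92 days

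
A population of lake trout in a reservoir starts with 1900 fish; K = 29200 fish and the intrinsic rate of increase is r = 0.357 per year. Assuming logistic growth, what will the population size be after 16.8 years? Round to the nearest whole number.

A = (K − N₀)/N₀ = (29200 − 1900)/1900 = 14.368.
N(t) = K/(1 + A·e^(−rt)) = 29200/(1 + 14.368×e^(−0.357×16.8)).
e^(−5.998) = 0.0024847; denominator = 1 + 14.368×0.0024847 = 1.0357.
N = 29200/1.0357 = 28193.5.

28193 fish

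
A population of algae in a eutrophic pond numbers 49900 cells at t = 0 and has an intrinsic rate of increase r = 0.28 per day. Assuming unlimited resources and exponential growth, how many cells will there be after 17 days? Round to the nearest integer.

N(t) = N₀·e^(rt) = 49900 × e^(0.28×17) = 49900 × e^4.76.
e^4.76 ≈ 116.75, so N ≈ 49900 × 116.75 = 5.825622×10^6.

5825622 cells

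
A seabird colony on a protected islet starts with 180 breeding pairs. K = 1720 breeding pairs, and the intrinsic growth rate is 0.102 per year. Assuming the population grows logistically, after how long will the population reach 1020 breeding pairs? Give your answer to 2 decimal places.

A = (K − N₀)/N₀ = (1720 − 180)/180 = 8.5556.
Solve 1720/(1 + 8.5556·e^(−0.102t)) = 1020: 1 + 8.5556·e^(−0.102t) = 1.6863, so e^(−0.102t) = 0.0802139.
−0.102·t = ln(0.0802139) = -2.5231, so t = 2.5231/0.102 = 24.736.

24.74 years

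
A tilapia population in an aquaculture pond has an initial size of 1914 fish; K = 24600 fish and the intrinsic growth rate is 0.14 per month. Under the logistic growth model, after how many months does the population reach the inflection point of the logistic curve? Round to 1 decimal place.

17.7 months

Logistic growth is fastest at N = K/2 = 12300.
A = (K − N₀)/N₀ = 11.853. Set K/(1 + A·e^(−rt)) = K/2 → A·e^(−rt) = 1.
e^(−0.14t) = 1/11.853 = 0.0843692, so t = ln(11.853)/0.14 = 2.4726/0.14 = 17.661.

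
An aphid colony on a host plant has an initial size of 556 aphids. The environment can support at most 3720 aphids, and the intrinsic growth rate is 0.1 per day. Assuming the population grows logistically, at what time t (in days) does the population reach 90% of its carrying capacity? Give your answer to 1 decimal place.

39.4 days

A = (K − N₀)/N₀ = (3720 − 556)/556 = 5.6906.
Solve 3720/(1 + 5.6906·e^(−0.1t)) = 3348: 1 + 5.6906·e^(−0.1t) = 1.1111, so e^(−0.1t) = 0.0195252.
−0.1·t = ln(0.0195252) = -3.936, so t = 3.936/0.1 = 39.36.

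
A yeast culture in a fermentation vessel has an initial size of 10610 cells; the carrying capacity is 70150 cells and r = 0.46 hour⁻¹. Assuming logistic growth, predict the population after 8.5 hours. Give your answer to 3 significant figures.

63100 cells

A = (K − N₀)/N₀ = (70150 − 10610)/10610 = 5.6117.
N(t) = K/(1 + A·e^(−rt)) = 70150/(1 + 5.6117×e^(−0.46×8.5)).
e^(−3.91) = 0.020041; denominator = 1 + 5.6117×0.020041 = 1.1125.
N = 70150/1.1125 = 63058.4.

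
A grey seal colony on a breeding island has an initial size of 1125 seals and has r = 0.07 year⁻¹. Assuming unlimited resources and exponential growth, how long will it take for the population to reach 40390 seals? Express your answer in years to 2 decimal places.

Set N₀·e^(rt) = 40390: e^(0.07·t) = 40390/1125 = 35.902.
0.07·t = ln(35.902) = 3.5808, so t = 3.5808/0.07 = 51.154.

51.15 years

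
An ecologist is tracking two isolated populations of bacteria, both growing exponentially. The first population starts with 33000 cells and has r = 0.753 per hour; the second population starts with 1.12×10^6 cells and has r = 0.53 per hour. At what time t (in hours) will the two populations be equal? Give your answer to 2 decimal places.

15.81 hours

Set 33000·e^(0.753t) = 1.12×10^6·e^(0.53t).
e^((0.753 − 0.53)t) = 1.12×10^6/33000 → e^(0.223·t) = 33.939.
0.223·t = ln(33.939) = 3.5246, so t = 3.5246/0.223 = 15.805.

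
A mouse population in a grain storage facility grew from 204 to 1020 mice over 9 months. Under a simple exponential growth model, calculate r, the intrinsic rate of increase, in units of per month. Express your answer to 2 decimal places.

0.18 per month

From N(t) = N₀·e^(rt): e^(r·9) = 1020/204 = 5.
r·9 = ln(5) = 1.6094, so r = 1.6094/9 = 0.17883.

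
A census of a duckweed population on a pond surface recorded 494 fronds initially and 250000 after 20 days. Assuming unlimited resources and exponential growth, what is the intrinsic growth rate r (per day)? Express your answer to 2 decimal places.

From N(t) = N₀·e^(rt): e^(r·20) = 250000/494 = 506.07.
r·20 = ln(506.07) = 6.2267, so r = 6.2267/20 = 0.31133.

0.31 per day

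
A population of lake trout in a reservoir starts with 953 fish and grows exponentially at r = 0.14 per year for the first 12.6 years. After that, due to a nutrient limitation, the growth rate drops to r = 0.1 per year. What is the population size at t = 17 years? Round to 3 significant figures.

Phase 1: N(12.6) = 953·e^(0.14×12.6) = 953·e^1.764 = 5561.45.
Phase 2 runs for 17 − 12.6 = 4.4 years at r = 0.1.
N(17) = 5561.45·e^(0.1×4.4) = 5561.45·e^0.44 = 8635.31.

8640 fish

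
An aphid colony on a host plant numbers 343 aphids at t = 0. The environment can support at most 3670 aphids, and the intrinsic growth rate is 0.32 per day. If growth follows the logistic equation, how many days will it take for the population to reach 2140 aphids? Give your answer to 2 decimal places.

A = (K − N₀)/N₀ = (3670 − 343)/343 = 9.6997.
Solve 3670/(1 + 9.6997·e^(−0.32t)) = 2140: 1 + 9.6997·e^(−0.32t) = 1.715, so e^(−0.32t) = 0.0737087.
−0.32·t = ln(0.0737087) = -2.6076, so t = 2.6076/0.32 = 8.1489.

8.15 days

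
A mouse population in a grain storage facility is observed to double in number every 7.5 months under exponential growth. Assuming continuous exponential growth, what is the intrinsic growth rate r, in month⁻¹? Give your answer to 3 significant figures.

0.0924 per month

r = ln(2)/t_d = 0.6931/7.5 = 0.09242.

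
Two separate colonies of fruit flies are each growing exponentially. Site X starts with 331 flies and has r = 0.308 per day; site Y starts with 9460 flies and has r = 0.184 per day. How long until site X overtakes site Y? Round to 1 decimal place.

Set 331·e^(0.308t) = 9460·e^(0.184t).
e^((0.308 − 0.184)t) = 9460/331 → e^(0.124·t) = 28.58.
0.124·t = ln(28.58) = 3.3527, so t = 3.3527/0.124 = 27.038.

27.0 days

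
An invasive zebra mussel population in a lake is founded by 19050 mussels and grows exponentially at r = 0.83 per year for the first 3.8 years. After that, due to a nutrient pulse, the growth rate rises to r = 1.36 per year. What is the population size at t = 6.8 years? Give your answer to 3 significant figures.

26400000 mussels

Phase 1: N(3.8) = 19050·e^(0.83×3.8) = 19050·e^3.154 = 446334.
Phase 2 runs for 6.8 − 3.8 = 3 years at r = 1.36.
N(6.8) = 446334·e^(1.36×3) = 446334·e^4.08 = 2.639862×10^7.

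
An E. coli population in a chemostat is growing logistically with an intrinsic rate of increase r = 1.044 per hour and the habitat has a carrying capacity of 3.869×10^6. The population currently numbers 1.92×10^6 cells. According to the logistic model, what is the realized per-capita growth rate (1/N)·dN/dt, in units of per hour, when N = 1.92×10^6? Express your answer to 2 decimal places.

(1/N)·dN/dt = r(1 − N/K) = 1.044 × (1 − 1.92×10^6/3.869×10^6).
= 1.044 × 0.50375 = 0.52591.

0.53 per hour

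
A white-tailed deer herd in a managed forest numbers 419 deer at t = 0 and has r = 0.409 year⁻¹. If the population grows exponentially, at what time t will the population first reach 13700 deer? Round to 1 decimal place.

Set N₀·e^(rt) = 13700: e^(0.409·t) = 13700/419 = 32.697.
0.409·t = ln(32.697) = 3.4873, so t = 3.4873/0.409 = 8.5264.

8.5 years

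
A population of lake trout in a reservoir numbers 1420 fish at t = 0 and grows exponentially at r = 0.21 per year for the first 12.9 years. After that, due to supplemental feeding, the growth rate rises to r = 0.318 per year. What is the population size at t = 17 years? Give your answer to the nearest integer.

Phase 1: N(12.9) = 1420·e^(0.21×12.9) = 1420·e^2.709 = 21320.2.
Phase 2 runs for 17 − 12.9 = 4.1 years at r = 0.318.
N(17) = 21320.2·e^(0.318×4.1) = 21320.2·e^1.304 = 78528.1.

78528 fish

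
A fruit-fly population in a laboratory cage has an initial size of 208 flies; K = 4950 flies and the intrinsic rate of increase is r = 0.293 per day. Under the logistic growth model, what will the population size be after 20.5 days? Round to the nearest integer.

A = (K − N₀)/N₀ = (4950 − 208)/208 = 22.798.
N(t) = K/(1 + A·e^(−rt)) = 4950/(1 + 22.798×e^(−0.293×20.5)).
e^(−6.006) = 0.0024627; denominator = 1 + 22.798×0.0024627 = 1.0561.
N = 4950/1.0561 = 4686.86.

4687 flies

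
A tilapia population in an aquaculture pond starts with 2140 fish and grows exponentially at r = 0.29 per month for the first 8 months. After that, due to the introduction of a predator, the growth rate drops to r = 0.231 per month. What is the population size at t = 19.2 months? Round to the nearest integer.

289457 fish

Phase 1: N(8) = 2140·e^(0.29×8) = 2140·e^2.32 = 21775.9.
Phase 2 runs for 19.2 − 8 = 11.2 months at r = 0.231.
N(19.2) = 21775.9·e^(0.231×11.2) = 21775.9·e^2.587 = 289457.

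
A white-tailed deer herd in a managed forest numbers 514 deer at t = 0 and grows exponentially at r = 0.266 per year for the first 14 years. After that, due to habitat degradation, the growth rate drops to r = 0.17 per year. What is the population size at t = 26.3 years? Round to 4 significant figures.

Phase 1: N(14) = 514·e^(0.266×14) = 514·e^3.724 = 21294.9.
Phase 2 runs for 26.3 − 14 = 12.3 years at r = 0.17.
N(26.3) = 21294.9·e^(0.17×12.3) = 21294.9·e^2.091 = 172340.

172300 deer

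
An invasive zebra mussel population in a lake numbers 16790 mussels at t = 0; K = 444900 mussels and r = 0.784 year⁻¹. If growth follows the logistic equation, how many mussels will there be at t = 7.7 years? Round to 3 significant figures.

419000 mussels

A = (K − N₀)/N₀ = (444900 − 16790)/16790 = 25.498.
N(t) = K/(1 + A·e^(−rt)) = 444900/(1 + 25.498×e^(−0.784×7.7)).
e^(−6.037) = 0.0023892; denominator = 1 + 25.498×0.0023892 = 1.0609.
N = 444900/1.0609 = 419353.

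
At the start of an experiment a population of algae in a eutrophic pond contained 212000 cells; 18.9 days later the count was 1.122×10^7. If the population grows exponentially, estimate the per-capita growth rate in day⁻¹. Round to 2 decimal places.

0.21 per day

From N(t) = N₀·e^(rt): e^(r·18.9) = 1.122×10^7/212000 = 52.925.
r·18.9 = ln(52.925) = 3.9689, so r = 3.9689/18.9 = 0.20999.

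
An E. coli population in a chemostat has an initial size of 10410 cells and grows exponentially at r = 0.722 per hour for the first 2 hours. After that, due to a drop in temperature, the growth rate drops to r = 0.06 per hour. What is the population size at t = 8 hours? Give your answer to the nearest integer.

Phase 1: N(2) = 10410·e^(0.722×2) = 10410·e^1.444 = 44113.5.
Phase 2 runs for 8 − 2 = 6 hours at r = 0.06.
N(8) = 44113.5·e^(0.06×6) = 44113.5·e^0.36 = 63229.2.

63229 cells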